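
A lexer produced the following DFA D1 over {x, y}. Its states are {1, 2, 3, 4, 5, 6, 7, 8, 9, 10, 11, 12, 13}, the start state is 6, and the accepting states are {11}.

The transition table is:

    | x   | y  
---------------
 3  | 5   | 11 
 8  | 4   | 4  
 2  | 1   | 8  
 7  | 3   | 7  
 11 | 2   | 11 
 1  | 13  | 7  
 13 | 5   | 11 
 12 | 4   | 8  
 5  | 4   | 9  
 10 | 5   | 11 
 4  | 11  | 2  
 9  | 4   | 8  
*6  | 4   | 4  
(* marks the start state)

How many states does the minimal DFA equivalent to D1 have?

8

States {10,12} cannot be reached from the start state, so discard them.
P0 = {11} | {1,2,3,4,5,6,7,8,9,13}.
On input x, block {1,2,3,4,5,6,7,8,9,13} splits into {1,2,3,5,6,7,8,9,13} and {4}.
Refine {1,2,3,5,6,7,8,9,13} on symbol x: members go to different blocks, giving {1,2,3,7,13} and {5,6,8,9}.
Split {1,2,3,7,13} by δ(·,x) → {1,2,7} and {3,13}.
On input x, block {1,2,7} splits into {1,7} and {2}.
Split {5,6,8,9} by δ(·,y) → {5,9} and {6,8}.
Refine {5,9} on symbol y: members go to different blocks, giving {5} and {9}.
The partition is now stable with 8 blocks: {11} | {1,7} | {4} | {5} | {3,13} | {2} | {6,8} | {9}.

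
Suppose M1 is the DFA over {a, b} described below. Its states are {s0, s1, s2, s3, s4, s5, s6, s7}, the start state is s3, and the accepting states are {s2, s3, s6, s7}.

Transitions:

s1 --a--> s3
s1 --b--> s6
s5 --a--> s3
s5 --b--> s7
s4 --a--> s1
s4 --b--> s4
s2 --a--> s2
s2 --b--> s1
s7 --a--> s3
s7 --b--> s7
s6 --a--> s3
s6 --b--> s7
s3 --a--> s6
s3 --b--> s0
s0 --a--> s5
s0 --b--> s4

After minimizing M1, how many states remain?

Reachable states from the start: {s0,s1,s3,s4,s5,s6,s7}. Unreachable: {s2} — drop them.
P0 = {s3,s6,s7} | {s0,s1,s4,s5}.
Refine {s3,s6,s7} on symbol b: members go to different blocks, giving {s6,s7} and {s3}.
Split {s0,s1,s4,s5} by δ(·,a) → {s0,s4} and {s1,s5}.
Stable partition: {s6,s7} | {s0,s4} | {s3} | {s1,s5} — 4 equivalence classes.

4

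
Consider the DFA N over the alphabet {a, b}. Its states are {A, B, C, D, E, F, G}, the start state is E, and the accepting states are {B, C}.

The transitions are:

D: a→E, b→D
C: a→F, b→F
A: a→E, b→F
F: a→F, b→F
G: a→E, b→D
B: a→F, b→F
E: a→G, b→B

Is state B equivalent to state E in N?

States {A,C} cannot be reached from the start state, so discard them.
Start with accepting vs non-accepting: {B} | {D,E,F,G}.
Split {D,E,F,G} by δ(·,b) → {D,F,G} and {E}.
Split {D,F,G} by δ(·,a) → {D,G} and {F}.
No further refinement is possible. Final partition (4 blocks): {B} | {D,G} | {E} | {F}.
B and E end up in different blocks, so they are distinguishable. For instance, the string 'ε' is accepted from only B.

No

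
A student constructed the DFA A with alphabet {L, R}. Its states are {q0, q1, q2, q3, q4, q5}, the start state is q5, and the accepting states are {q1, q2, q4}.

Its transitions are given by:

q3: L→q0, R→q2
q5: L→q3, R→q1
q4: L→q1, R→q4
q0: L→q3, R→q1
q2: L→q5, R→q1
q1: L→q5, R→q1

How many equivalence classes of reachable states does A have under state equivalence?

First remove the unreachable states {q4}; 5 states remain.
P0 = {q1,q2} | {q0,q3,q5}.
No further refinement is possible. Final partition (2 blocks): {q1,q2} | {q0,q3,q5}.

2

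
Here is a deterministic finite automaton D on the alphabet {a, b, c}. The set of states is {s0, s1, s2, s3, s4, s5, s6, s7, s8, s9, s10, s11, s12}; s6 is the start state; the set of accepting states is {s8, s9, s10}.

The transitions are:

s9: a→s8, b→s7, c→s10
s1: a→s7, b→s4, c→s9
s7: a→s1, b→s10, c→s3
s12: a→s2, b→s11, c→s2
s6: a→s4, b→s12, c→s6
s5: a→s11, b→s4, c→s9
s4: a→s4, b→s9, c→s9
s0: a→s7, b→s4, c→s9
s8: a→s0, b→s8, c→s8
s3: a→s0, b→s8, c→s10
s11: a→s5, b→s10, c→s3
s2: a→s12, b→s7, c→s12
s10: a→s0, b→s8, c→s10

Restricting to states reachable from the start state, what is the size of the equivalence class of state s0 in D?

3

Every state is reachable, so we keep all 13.
P0 = {s8,s9,s10} | {s0,s1,s2,s3,s4,s5,s6,s7,s11,s12}.
Refine {s8,s9,s10} on symbol a: members go to different blocks, giving {s8,s10} and {s9}.
Refine {s0,s1,s2,s3,s4,s5,s6,s7,s11,s12} on symbol b: members go to different blocks, giving {s0,s1,s2,s5,s6,s12} and {s3,s7,s11} and {s4}.
On input a, block {s0,s1,s2,s5,s6,s12} splits into {s0,s1,s5} and {s2,s12} and {s6}.
Refine {s3,s7,s11} on symbol c: members go to different blocks, giving {s7,s11} and {s3}.
No further refinement is possible. Final partition (8 blocks): {s8,s10} | {s0,s1,s5} | {s9} | {s7,s11} | {s4} | {s2,s12} | {s6} | {s3}.
The equivalence class containing s0 is {s0,s1,s5}, of size 3.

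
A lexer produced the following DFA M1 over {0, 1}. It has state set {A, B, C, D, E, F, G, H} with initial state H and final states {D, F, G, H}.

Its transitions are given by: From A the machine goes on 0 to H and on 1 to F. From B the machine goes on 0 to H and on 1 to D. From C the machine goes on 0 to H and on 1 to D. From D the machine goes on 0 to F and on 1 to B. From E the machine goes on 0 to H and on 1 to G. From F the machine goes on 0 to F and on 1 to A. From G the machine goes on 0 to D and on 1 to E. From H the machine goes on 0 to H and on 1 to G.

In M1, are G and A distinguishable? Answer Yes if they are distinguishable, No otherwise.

Yes

Reachable states from the start: {A,B,D,E,F,G,H}. Unreachable: {C} — drop them.
P0 = {D,F,G,H} | {A,B,E}.
Split {D,F,G,H} by δ(·,1) → {D,F,G} and {H}.
The partition is now stable with 3 blocks: {D,F,G} | {A,B,E} | {H}.
G and A end up in different blocks, so they are distinguishable. For instance, the string 'ε' is accepted from only G.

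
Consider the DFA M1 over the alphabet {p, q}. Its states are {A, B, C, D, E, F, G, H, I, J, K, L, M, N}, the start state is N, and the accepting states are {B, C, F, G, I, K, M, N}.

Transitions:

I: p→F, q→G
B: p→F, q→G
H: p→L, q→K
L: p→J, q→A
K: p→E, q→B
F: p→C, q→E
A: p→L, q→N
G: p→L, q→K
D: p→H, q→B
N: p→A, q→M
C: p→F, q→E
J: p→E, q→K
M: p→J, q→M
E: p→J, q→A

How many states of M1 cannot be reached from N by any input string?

3

Starting at N and following transitions, the reachable set is {A, B, C, E, F, G, J, K, L, M, N}. That leaves D, H, I unreachable — 3 in total.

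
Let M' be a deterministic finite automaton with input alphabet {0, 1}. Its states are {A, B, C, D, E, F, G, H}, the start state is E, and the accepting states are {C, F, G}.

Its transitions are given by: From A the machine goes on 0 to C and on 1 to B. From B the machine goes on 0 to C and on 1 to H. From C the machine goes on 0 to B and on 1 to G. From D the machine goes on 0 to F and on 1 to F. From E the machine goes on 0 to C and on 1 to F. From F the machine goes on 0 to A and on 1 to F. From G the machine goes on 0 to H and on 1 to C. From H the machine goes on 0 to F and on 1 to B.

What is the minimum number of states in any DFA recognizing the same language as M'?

First remove the unreachable states {D}; 7 states remain.
Initial partition by acceptance: {C,F,G} | {A,B,E,H}.
Split {A,B,E,H} by δ(·,1) → {A,B,H} and {E}.
The partition is now stable with 3 blocks: {C,F,G} | {A,B,H} | {E}.

3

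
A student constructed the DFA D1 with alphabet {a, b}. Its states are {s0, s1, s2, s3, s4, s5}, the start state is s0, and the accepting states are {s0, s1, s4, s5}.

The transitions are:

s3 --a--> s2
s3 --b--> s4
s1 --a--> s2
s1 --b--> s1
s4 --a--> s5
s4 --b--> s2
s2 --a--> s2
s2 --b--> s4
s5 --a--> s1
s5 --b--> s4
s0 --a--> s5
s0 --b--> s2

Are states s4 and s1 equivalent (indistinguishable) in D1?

No

Reachable states from the start: {s0,s1,s2,s4,s5}. Unreachable: {s3} — drop them.
Start with accepting vs non-accepting: {s0,s1,s4,s5} | {s2}.
Refine {s0,s1,s4,s5} on symbol a: members go to different blocks, giving {s0,s4,s5} and {s1}.
Refine {s0,s4,s5} on symbol a: members go to different blocks, giving {s0,s4} and {s5}.
Stable partition: {s0,s4} | {s2} | {s1} | {s5} — 4 equivalence classes.
s4 and s1 end up in different blocks, so they are distinguishable. For instance, the string 'a' is accepted from only s4.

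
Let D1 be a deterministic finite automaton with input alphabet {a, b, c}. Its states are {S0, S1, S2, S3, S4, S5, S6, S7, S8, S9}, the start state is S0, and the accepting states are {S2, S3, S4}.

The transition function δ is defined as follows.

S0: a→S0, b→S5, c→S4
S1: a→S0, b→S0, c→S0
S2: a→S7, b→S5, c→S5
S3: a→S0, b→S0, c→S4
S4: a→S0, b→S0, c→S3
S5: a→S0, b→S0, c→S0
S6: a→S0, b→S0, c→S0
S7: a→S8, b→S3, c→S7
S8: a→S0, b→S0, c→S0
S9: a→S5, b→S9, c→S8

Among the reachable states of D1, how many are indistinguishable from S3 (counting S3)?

2

Reachable states from the start: {S0,S3,S4,S5}. Unreachable: {S1,S2,S6,S7,S8,S9} — drop them.
Start with accepting vs non-accepting: {S3,S4} | {S0,S5}.
On input c, block {S0,S5} splits into {S0} and {S5}.
Stable partition: {S3,S4} | {S0} | {S5} — 3 equivalence classes.
State S3 belongs to the block {S3,S4}, which has 2 states.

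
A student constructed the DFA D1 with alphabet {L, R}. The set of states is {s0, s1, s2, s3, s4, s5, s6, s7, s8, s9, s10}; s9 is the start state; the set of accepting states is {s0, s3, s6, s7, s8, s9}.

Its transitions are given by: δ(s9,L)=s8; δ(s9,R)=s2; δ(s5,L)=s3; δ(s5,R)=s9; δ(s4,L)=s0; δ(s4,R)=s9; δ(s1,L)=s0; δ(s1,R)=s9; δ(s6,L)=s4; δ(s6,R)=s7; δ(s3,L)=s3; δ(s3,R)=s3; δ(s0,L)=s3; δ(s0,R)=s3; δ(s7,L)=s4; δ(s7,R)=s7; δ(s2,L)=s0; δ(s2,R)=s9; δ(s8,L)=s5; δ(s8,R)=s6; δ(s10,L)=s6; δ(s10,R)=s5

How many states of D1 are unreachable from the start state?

2

No path from s9 leads to s1, s10; the other 9 states are all reachable.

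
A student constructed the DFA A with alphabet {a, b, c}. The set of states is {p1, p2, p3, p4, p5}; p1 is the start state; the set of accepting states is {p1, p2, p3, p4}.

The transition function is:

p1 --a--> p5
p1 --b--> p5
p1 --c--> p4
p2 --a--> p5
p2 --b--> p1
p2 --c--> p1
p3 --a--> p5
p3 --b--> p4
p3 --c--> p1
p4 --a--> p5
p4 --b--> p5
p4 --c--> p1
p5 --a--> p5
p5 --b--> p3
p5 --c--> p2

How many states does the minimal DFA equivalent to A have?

3

All states are reachable from the start state.
Start with accepting vs non-accepting: {p1,p2,p3,p4} | {p5}.
Refine {p1,p2,p3,p4} on symbol b: members go to different blocks, giving {p1,p4} and {p2,p3}.
No further refinement is possible. Final partition (3 blocks): {p1,p4} | {p5} | {p2,p3}.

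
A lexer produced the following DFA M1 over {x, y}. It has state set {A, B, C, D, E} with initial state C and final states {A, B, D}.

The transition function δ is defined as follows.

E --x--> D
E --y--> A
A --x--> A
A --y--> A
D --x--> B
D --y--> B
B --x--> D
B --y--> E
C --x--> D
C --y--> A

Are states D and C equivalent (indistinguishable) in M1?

No

Start with accepting vs non-accepting: {A,B,D} | {C,E}.
Split {A,B,D} by δ(·,y) → {A,D} and {B}.
On input x, block {A,D} splits into {A} and {D}.
Stable partition: {A} | {C,E} | {B} | {D} — 4 equivalence classes.
D and C end up in different blocks, so they are distinguishable. For instance, the string 'ε' is accepted from only D.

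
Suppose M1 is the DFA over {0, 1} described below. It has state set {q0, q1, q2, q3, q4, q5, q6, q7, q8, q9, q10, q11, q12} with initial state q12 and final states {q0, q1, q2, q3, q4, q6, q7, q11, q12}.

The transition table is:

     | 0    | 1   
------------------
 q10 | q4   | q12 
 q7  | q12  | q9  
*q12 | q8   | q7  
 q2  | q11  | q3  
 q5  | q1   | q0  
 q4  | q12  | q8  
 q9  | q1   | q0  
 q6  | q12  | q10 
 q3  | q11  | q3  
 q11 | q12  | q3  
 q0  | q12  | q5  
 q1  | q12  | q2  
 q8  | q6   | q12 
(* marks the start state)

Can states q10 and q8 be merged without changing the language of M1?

Every state is reachable, so we keep all 13.
Start with accepting vs non-accepting: {q0,q1,q2,q3,q4,q6,q7,q11,q12} | {q5,q8,q9,q10}.
Refine {q0,q1,q2,q3,q4,q6,q7,q11,q12} on symbol 0: members go to different blocks, giving {q0,q1,q2,q3,q4,q6,q7,q11} and {q12}.
Refine {q0,q1,q2,q3,q4,q6,q7,q11} on symbol 0: members go to different blocks, giving {q0,q1,q4,q6,q7,q11} and {q2,q3}.
Split {q0,q1,q4,q6,q7,q11} by δ(·,1) → {q0,q4,q6,q7} and {q1,q11}.
On input 0, block {q5,q8,q9,q10} splits into {q5,q9} and {q8,q10}.
On input 1, block {q0,q4,q6,q7} splits into {q0,q7} and {q4,q6}.
No further refinement is possible. Final partition (7 blocks): {q0,q7} | {q5,q9} | {q12} | {q2,q3} | {q1,q11} | {q8,q10} | {q4,q6}.
q10 and q8 lie in the same block of the stable partition, so they are equivalent — no string distinguishes them.

Yes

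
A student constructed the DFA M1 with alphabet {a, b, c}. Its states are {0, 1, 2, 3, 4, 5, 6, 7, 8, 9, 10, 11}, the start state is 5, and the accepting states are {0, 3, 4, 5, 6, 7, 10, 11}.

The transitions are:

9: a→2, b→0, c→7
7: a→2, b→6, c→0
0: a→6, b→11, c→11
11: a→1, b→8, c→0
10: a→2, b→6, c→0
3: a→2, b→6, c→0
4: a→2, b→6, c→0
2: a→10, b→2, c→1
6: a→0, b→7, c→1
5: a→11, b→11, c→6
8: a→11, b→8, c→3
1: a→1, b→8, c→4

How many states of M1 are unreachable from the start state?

1

Starting at 5 and following transitions, the reachable set is {0, 1, 2, 3, 4, 5, 6, 7, 8, 10, 11}. That leaves 9 unreachable — 1 in total.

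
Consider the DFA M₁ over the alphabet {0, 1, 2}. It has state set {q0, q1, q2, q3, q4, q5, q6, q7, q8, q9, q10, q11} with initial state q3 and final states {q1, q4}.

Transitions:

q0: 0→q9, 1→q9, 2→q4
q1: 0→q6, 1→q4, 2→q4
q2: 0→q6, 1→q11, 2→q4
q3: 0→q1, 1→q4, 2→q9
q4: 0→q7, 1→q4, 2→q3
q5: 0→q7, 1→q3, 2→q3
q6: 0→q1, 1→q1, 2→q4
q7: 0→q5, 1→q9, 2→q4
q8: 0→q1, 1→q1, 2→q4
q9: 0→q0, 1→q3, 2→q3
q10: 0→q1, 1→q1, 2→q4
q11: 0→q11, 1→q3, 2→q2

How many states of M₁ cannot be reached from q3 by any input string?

4

Starting at q3 and following transitions, the reachable set is {q0, q1, q3, q4, q5, q6, q7, q9}. That leaves q2, q8, q10, q11 unreachable — 4 in total.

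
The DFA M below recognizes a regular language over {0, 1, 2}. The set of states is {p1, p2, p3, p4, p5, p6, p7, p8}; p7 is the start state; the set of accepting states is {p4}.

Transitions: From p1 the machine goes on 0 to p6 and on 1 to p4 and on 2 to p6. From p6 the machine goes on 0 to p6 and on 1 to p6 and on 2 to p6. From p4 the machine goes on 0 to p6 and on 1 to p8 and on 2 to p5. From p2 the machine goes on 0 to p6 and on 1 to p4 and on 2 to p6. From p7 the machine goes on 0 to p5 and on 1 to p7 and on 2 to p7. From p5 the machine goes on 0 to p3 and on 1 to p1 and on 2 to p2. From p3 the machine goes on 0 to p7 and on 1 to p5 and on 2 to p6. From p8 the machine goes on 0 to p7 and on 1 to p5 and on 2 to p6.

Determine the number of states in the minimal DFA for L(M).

6

All states are reachable from the start state.
P0 = {p4} | {p1,p2,p3,p5,p6,p7,p8}.
On input 1, block {p1,p2,p3,p5,p6,p7,p8} splits into {p3,p5,p6,p7,p8} and {p1,p2}.
Split {p3,p5,p6,p7,p8} by δ(·,1) → {p3,p6,p7,p8} and {p5}.
Refine {p3,p6,p7,p8} on symbol 0: members go to different blocks, giving {p3,p6,p8} and {p7}.
Split {p3,p6,p8} by δ(·,0) → {p3,p8} and {p6}.
The partition is now stable with 6 blocks: {p4} | {p3,p8} | {p1,p2} | {p5} | {p7} | {p6}.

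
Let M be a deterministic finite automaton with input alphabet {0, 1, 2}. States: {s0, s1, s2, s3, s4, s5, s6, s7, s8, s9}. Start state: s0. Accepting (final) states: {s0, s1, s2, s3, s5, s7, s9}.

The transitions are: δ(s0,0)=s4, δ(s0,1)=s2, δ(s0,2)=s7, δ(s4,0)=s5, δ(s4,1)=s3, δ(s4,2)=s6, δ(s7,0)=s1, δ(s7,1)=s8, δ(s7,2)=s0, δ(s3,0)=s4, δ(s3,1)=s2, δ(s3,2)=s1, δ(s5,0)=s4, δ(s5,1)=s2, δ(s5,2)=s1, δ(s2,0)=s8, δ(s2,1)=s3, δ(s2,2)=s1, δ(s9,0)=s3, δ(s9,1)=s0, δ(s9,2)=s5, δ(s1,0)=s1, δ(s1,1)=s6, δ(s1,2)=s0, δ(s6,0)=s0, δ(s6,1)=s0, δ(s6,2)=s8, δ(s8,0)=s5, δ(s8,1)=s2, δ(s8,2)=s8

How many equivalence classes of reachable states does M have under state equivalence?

First remove the unreachable states {s9}; 9 states remain.
Initial partition by acceptance: {s0,s1,s2,s3,s5,s7} | {s4,s6,s8}.
Split {s0,s1,s2,s3,s5,s7} by δ(·,0) → {s0,s2,s3,s5} and {s1,s7}.
Stable partition: {s0,s2,s3,s5} | {s4,s6,s8} | {s1,s7} — 3 equivalence classes.

3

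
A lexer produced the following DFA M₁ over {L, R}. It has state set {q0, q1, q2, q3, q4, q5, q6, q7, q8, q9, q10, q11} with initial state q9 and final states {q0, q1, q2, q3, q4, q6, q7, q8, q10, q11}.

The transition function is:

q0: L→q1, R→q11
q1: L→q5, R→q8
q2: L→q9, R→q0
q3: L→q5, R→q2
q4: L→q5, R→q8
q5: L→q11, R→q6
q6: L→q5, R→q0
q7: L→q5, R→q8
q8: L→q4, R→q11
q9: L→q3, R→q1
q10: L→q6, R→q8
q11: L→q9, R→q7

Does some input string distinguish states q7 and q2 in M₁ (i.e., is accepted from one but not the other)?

No

States {q10} cannot be reached from the start state, so discard them.
P0 = {q0,q1,q2,q3,q4,q6,q7,q8,q11} | {q5,q9}.
Refine {q0,q1,q2,q3,q4,q6,q7,q8,q11} on symbol L: members go to different blocks, giving {q1,q2,q3,q4,q6,q7,q11} and {q0,q8}.
Refine {q1,q2,q3,q4,q6,q7,q11} on symbol R: members go to different blocks, giving {q1,q2,q4,q6,q7} and {q3,q11}.
The partition is now stable with 4 blocks: {q1,q2,q4,q6,q7} | {q5,q9} | {q0,q8} | {q3,q11}.
q7 and q2 lie in the same block of the stable partition, so they are equivalent — no string distinguishes them.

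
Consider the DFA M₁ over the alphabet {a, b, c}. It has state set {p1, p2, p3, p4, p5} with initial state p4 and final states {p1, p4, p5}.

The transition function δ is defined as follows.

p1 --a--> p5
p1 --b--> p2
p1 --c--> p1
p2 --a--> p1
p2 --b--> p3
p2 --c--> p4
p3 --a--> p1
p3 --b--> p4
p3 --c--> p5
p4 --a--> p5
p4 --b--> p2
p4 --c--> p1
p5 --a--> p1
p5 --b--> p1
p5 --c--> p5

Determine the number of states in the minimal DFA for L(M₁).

4

Every state is reachable, so we keep all 5.
Initial partition by acceptance: {p1,p4,p5} | {p2,p3}.
Refine {p1,p4,p5} on symbol b: members go to different blocks, giving {p1,p4} and {p5}.
On input b, block {p2,p3} splits into {p2} and {p3}.
Stable partition: {p1,p4} | {p2} | {p5} | {p3} — 4 equivalence classes.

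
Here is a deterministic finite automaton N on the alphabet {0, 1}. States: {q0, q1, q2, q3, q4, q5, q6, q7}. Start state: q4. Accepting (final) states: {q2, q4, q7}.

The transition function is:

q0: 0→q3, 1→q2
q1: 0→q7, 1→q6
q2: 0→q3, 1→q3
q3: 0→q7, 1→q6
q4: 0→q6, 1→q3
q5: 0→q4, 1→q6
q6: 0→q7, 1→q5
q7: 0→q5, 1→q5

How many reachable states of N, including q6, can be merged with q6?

3

States {q0,q1,q2} cannot be reached from the start state, so discard them.
Start with accepting vs non-accepting: {q4,q7} | {q3,q5,q6}.
The partition is now stable with 2 blocks: {q4,q7} | {q3,q5,q6}.
State q6 belongs to the block {q3,q5,q6}, which has 3 states.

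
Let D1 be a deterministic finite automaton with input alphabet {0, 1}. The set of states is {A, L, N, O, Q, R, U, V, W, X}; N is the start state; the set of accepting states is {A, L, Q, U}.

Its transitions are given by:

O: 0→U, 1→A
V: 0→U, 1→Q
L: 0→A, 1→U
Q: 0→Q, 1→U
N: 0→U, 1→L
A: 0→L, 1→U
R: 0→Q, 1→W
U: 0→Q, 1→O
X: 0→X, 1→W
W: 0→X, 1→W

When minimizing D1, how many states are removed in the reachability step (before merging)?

4

No path from N leads to R, V, W, X; the other 6 states are all reachable.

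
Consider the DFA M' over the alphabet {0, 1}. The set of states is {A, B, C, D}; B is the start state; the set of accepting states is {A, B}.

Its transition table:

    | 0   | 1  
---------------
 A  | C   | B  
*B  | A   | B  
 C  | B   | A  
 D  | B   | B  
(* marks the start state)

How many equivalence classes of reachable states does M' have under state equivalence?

3

First remove the unreachable states {D}; 3 states remain.
Start with accepting vs non-accepting: {A,B} | {C}.
Refine {A,B} on symbol 0: members go to different blocks, giving {A} and {B}.
No further refinement is possible. Final partition (3 blocks): {A} | {C} | {B}.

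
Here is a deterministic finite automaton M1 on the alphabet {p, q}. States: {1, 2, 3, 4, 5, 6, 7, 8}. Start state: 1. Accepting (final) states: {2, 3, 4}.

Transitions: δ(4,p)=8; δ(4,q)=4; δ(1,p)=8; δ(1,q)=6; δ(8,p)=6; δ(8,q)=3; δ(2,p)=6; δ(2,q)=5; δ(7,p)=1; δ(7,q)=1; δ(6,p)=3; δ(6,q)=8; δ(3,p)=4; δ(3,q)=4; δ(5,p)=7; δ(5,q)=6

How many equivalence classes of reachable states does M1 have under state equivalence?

5

First remove the unreachable states {2,5,7}; 5 states remain.
Start with accepting vs non-accepting: {3,4} | {1,6,8}.
Refine {3,4} on symbol p: members go to different blocks, giving {3} and {4}.
Split {1,6,8} by δ(·,p) → {1,8} and {6}.
Refine {1,8} on symbol p: members go to different blocks, giving {1} and {8}.
No further refinement is possible. Final partition (5 blocks): {3} | {1} | {4} | {6} | {8}.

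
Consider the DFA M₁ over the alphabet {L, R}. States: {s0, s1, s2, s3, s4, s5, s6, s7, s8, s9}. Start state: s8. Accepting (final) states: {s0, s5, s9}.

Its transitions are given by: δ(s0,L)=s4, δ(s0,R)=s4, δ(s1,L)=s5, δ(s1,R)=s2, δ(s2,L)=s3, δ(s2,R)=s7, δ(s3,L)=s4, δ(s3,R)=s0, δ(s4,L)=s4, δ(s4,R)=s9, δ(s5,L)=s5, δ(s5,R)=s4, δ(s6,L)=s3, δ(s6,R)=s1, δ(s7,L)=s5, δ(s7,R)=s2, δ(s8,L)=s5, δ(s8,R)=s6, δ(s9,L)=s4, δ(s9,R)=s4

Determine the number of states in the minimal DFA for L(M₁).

5

All states are reachable from the start state.
P0 = {s0,s5,s9} | {s1,s2,s3,s4,s6,s7,s8}.
On input L, block {s0,s5,s9} splits into {s0,s9} and {s5}.
Split {s1,s2,s3,s4,s6,s7,s8} by δ(·,L) → {s2,s3,s4,s6} and {s1,s7,s8}.
Split {s2,s3,s4,s6} by δ(·,R) → {s2,s6} and {s3,s4}.
The partition is now stable with 5 blocks: {s0,s9} | {s2,s6} | {s5} | {s1,s7,s8} | {s3,s4}.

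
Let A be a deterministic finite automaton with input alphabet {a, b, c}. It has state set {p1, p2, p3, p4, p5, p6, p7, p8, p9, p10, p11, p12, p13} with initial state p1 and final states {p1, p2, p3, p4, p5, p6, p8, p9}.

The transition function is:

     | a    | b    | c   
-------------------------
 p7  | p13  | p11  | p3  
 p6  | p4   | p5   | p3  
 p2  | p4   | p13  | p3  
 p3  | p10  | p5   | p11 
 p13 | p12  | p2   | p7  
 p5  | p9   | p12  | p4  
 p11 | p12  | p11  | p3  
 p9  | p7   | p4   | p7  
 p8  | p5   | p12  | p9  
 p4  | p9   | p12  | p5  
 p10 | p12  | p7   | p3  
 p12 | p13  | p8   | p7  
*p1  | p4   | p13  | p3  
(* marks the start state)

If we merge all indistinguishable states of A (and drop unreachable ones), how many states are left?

5

States {p6} cannot be reached from the start state, so discard them.
Initial partition by acceptance: {p1,p2,p3,p4,p5,p8,p9} | {p7,p10,p11,p12,p13}.
Refine {p1,p2,p3,p4,p5,p8,p9} on symbol a: members go to different blocks, giving {p1,p2,p4,p5,p8} and {p3,p9}.
On input a, block {p1,p2,p4,p5,p8} splits into {p1,p2,p8} and {p4,p5}.
Refine {p7,p10,p11,p12,p13} on symbol b: members go to different blocks, giving {p7,p10,p11} and {p12,p13}.
Stable partition: {p1,p2,p8} | {p7,p10,p11} | {p3,p9} | {p4,p5} | {p12,p13} — 5 equivalence classes.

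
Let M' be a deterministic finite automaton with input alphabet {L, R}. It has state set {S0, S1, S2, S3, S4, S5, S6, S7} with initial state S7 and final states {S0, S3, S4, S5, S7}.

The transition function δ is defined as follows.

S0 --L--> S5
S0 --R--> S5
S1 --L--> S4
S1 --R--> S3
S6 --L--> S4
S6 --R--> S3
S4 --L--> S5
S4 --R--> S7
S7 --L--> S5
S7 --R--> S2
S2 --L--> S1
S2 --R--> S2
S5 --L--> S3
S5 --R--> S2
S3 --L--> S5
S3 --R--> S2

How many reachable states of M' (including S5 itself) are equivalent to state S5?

3

Reachable states from the start: {S1,S2,S3,S4,S5,S7}. Unreachable: {S0,S6} — drop them.
P0 = {S3,S4,S5,S7} | {S1,S2}.
Refine {S3,S4,S5,S7} on symbol R: members go to different blocks, giving {S3,S5,S7} and {S4}.
Refine {S1,S2} on symbol L: members go to different blocks, giving {S1} and {S2}.
No further refinement is possible. Final partition (4 blocks): {S3,S5,S7} | {S1} | {S4} | {S2}.
The equivalence class containing S5 is {S3,S5,S7}, of size 3.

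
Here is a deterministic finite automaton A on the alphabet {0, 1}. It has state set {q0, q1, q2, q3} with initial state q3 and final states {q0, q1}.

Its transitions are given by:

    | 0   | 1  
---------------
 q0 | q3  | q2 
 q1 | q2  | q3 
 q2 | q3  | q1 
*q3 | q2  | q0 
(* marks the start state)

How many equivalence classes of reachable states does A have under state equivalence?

2

All states are reachable from the start state.
P0 = {q0,q1} | {q2,q3}.
No further refinement is possible. Final partition (2 blocks): {q0,q1} | {q2,q3}.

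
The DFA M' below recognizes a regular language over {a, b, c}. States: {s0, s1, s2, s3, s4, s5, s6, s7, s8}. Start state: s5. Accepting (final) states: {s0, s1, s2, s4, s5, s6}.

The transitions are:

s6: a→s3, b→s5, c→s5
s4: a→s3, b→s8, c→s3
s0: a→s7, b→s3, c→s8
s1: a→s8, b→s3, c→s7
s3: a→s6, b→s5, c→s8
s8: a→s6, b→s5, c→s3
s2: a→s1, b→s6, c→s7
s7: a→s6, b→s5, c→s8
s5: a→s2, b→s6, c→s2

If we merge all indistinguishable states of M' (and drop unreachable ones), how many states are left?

First remove the unreachable states {s0,s4}; 7 states remain.
Start with accepting vs non-accepting: {s1,s2,s5,s6} | {s3,s7,s8}.
Refine {s1,s2,s5,s6} on symbol a: members go to different blocks, giving {s1,s6} and {s2,s5}.
Split {s1,s6} by δ(·,b) → {s1} and {s6}.
Split {s2,s5} by δ(·,a) → {s2} and {s5}.
No further refinement is possible. Final partition (5 blocks): {s1} | {s3,s7,s8} | {s2} | {s6} | {s5}.

5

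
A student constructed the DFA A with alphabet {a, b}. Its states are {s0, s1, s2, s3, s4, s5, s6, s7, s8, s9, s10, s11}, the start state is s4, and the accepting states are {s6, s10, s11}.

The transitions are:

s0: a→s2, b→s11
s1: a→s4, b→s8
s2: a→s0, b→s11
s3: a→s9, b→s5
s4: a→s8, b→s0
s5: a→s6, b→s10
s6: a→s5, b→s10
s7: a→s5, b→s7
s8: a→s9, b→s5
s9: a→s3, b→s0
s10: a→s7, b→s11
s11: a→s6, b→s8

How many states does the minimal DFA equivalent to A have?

First remove the unreachable states {s1}; 11 states remain.
P0 = {s6,s10,s11} | {s0,s2,s3,s4,s5,s7,s8,s9}.
Refine {s6,s10,s11} on symbol a: members go to different blocks, giving {s6,s10} and {s11}.
Refine {s6,s10} on symbol b: members go to different blocks, giving {s6} and {s10}.
Refine {s0,s2,s3,s4,s5,s7,s8,s9} on symbol a: members go to different blocks, giving {s0,s2,s3,s4,s7,s8,s9} and {s5}.
On input a, block {s0,s2,s3,s4,s7,s8,s9} splits into {s0,s2,s3,s4,s8,s9} and {s7}.
Split {s0,s2,s3,s4,s8,s9} by δ(·,b) → {s0,s2} and {s3,s8} and {s4,s9}.
The partition is now stable with 8 blocks: {s6} | {s0,s2} | {s11} | {s10} | {s5} | {s7} | {s3,s8} | {s4,s9}.

8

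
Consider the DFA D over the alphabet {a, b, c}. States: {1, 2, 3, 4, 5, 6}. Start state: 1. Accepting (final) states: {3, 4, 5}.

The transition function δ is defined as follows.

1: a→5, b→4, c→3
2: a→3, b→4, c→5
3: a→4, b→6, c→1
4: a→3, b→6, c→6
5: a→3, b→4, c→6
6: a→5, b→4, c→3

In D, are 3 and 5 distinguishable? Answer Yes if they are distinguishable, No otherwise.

Yes

States {2} cannot be reached from the start state, so discard them.
Initial partition by acceptance: {3,4,5} | {1,6}.
On input b, block {3,4,5} splits into {3,4} and {5}.
The partition is now stable with 3 blocks: {3,4} | {1,6} | {5}.
3 and 5 end up in different blocks, so they are distinguishable. For instance, the string 'b' is accepted from only 5.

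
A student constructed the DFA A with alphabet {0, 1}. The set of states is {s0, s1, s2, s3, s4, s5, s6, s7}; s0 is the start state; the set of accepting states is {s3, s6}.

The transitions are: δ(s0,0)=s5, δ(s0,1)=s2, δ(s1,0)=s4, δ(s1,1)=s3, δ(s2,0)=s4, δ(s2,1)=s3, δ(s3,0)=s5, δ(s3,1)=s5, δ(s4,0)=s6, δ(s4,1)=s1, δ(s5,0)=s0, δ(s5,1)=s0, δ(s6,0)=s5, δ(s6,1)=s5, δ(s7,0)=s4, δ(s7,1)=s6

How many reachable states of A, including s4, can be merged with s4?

1

Reachable states from the start: {s0,s1,s2,s3,s4,s5,s6}. Unreachable: {s7} — drop them.
Initial partition by acceptance: {s3,s6} | {s0,s1,s2,s4,s5}.
Refine {s0,s1,s2,s4,s5} on symbol 0: members go to different blocks, giving {s0,s1,s2,s5} and {s4}.
On input 0, block {s0,s1,s2,s5} splits into {s0,s5} and {s1,s2}.
Split {s0,s5} by δ(·,1) → {s0} and {s5}.
The partition is now stable with 5 blocks: {s3,s6} | {s0} | {s4} | {s1,s2} | {s5}.
State s4 belongs to the block {s4}, which has 1 states.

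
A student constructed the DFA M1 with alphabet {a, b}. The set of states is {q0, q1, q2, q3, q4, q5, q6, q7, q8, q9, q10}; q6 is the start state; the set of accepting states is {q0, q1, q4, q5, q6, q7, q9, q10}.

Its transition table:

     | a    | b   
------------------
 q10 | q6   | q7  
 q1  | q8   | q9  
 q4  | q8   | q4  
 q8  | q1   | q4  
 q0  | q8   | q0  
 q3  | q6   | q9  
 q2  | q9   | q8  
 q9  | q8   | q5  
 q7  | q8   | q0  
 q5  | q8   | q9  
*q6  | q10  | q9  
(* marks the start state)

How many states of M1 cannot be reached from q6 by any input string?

BFS from q6 reaches {q0, q1, q4, q5, q6, q7, q8, q9, q10}; the 2 state(s) q2, q3 are never visited.

2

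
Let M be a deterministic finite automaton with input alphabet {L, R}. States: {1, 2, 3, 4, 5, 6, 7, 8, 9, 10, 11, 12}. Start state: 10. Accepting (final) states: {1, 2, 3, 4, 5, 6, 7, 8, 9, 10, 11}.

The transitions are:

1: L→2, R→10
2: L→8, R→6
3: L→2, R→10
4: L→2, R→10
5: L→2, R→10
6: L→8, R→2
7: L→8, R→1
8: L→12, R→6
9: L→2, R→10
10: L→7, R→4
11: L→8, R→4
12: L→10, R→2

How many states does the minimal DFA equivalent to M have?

6

Reachable states from the start: {1,2,4,6,7,8,10,12}. Unreachable: {3,5,9,11} — drop them.
P0 = {1,2,4,6,7,8,10} | {12}.
On input L, block {1,2,4,6,7,8,10} splits into {1,2,4,6,7,10} and {8}.
Split {1,2,4,6,7,10} by δ(·,L) → {1,4,10} and {2,6,7}.
On input R, block {2,6,7} splits into {2,6} and {7}.
Refine {1,4,10} on symbol L: members go to different blocks, giving {1,4} and {10}.
No further refinement is possible. Final partition (6 blocks): {1,4} | {12} | {8} | {2,6} | {7} | {10}.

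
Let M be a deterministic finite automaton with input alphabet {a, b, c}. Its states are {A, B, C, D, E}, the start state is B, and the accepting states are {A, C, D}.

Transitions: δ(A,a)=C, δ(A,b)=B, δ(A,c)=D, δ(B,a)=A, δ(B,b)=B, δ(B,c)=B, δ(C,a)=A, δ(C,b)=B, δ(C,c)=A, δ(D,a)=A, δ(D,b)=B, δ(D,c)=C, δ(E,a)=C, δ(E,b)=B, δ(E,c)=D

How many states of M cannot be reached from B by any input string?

Starting at B and following transitions, the reachable set is {A, B, C, D}. That leaves E unreachable — 1 in total.

1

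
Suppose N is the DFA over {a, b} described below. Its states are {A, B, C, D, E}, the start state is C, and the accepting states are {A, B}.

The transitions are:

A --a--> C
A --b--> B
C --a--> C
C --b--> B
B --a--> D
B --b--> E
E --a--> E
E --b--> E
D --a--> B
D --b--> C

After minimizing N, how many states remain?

4

Reachable states from the start: {B,C,D,E}. Unreachable: {A} — drop them.
Start with accepting vs non-accepting: {B} | {C,D,E}.
On input a, block {C,D,E} splits into {C,E} and {D}.
Split {C,E} by δ(·,b) → {C} and {E}.
No further refinement is possible. Final partition (4 blocks): {B} | {C} | {D} | {E}.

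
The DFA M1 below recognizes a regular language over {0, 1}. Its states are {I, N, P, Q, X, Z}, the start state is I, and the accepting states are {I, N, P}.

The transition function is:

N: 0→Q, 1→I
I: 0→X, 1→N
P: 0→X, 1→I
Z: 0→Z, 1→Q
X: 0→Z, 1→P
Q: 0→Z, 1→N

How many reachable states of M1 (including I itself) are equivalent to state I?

Every state is reachable, so we keep all 6.
Start with accepting vs non-accepting: {I,N,P} | {Q,X,Z}.
Refine {Q,X,Z} on symbol 1: members go to different blocks, giving {Q,X} and {Z}.
The partition is now stable with 3 blocks: {I,N,P} | {Q,X} | {Z}.
State I belongs to the block {I,N,P}, which has 3 states.

3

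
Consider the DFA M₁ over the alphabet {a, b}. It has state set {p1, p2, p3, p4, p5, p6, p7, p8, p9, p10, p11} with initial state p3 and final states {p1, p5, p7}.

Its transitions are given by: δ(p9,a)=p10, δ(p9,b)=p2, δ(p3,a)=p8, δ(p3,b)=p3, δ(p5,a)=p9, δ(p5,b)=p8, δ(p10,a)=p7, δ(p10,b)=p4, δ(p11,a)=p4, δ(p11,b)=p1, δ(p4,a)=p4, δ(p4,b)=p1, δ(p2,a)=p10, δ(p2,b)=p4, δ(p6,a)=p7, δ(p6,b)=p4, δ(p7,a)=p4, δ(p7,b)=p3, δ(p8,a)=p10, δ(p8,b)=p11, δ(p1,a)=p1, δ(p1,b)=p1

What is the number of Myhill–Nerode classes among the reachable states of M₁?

States {p2,p5,p6,p9} cannot be reached from the start state, so discard them.
Start with accepting vs non-accepting: {p1,p7} | {p3,p4,p8,p10,p11}.
Refine {p1,p7} on symbol a: members go to different blocks, giving {p1} and {p7}.
On input a, block {p3,p4,p8,p10,p11} splits into {p3,p4,p8,p11} and {p10}.
On input a, block {p3,p4,p8,p11} splits into {p3,p4,p11} and {p8}.
Refine {p3,p4,p11} on symbol a: members go to different blocks, giving {p4,p11} and {p3}.
No further refinement is possible. Final partition (6 blocks): {p1} | {p4,p11} | {p7} | {p10} | {p8} | {p3}.

6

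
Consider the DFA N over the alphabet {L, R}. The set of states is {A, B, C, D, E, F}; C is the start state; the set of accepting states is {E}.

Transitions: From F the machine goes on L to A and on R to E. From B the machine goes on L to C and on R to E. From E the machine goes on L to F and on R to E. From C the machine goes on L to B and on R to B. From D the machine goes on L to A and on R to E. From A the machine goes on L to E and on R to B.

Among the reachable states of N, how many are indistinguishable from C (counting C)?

1

Reachable states from the start: {A,B,C,E,F}. Unreachable: {D} — drop them.
Initial partition by acceptance: {E} | {A,B,C,F}.
On input L, block {A,B,C,F} splits into {B,C,F} and {A}.
On input L, block {B,C,F} splits into {B,C} and {F}.
On input R, block {B,C} splits into {B} and {C}.
No further refinement is possible. Final partition (5 blocks): {E} | {B} | {A} | {F} | {C}.
State C belongs to the block {C}, which has 1 states.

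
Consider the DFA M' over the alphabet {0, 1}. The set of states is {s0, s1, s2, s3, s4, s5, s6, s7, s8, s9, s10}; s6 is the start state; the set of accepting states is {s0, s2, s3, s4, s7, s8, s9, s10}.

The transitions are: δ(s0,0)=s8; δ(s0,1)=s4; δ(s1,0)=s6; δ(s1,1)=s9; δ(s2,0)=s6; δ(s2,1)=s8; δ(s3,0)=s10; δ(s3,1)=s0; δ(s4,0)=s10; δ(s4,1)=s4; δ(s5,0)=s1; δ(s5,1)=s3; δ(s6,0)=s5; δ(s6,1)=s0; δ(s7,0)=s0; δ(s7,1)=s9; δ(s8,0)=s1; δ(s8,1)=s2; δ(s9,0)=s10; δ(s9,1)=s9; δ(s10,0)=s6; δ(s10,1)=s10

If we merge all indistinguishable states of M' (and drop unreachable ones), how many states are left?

States {s7} cannot be reached from the start state, so discard them.
Initial partition by acceptance: {s0,s2,s3,s4,s8,s9,s10} | {s1,s5,s6}.
On input 0, block {s0,s2,s3,s4,s8,s9,s10} splits into {s0,s3,s4,s9} and {s2,s8,s10}.
Stable partition: {s0,s3,s4,s9} | {s1,s5,s6} | {s2,s8,s10} — 3 equivalence classes.

3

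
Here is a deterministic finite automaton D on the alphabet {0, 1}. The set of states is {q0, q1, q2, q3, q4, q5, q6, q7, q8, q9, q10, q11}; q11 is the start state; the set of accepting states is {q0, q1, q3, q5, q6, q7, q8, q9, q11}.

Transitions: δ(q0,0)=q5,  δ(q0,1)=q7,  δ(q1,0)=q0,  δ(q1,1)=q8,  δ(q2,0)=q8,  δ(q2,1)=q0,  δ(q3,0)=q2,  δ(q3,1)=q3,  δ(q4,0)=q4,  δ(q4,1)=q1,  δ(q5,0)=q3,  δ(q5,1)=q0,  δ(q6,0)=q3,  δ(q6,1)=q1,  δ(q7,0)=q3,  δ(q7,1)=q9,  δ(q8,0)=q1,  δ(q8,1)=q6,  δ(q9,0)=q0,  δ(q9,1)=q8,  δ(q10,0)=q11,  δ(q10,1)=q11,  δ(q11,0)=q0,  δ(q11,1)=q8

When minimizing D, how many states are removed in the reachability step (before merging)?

2

Starting at q11 and following transitions, the reachable set is {q0, q1, q2, q3, q5, q6, q7, q8, q9, q11}. That leaves q4, q10 unreachable — 2 in total.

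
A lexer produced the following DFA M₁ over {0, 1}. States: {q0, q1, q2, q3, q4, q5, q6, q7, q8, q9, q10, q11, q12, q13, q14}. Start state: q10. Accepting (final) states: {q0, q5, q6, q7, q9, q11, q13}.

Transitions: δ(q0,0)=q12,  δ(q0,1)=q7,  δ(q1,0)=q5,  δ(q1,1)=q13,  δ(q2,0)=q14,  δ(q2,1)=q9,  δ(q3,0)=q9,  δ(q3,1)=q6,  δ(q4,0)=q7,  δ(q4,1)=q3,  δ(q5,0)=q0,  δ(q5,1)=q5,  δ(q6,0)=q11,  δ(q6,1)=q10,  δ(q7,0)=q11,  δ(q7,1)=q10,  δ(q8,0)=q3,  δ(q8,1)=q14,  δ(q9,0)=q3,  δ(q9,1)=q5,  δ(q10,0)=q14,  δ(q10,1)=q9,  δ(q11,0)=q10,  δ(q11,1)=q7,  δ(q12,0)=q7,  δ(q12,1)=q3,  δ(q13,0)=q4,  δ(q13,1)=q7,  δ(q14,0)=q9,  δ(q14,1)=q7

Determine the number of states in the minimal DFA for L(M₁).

Reachable states from the start: {q0,q3,q5,q6,q7,q9,q10,q11,q12,q14}. Unreachable: {q1,q2,q4,q8,q13} — drop them.
Initial partition by acceptance: {q0,q5,q6,q7,q9,q11} | {q3,q10,q12,q14}.
On input 0, block {q0,q5,q6,q7,q9,q11} splits into {q0,q9,q11} and {q5,q6,q7}.
On input 0, block {q3,q10,q12,q14} splits into {q3,q14} and {q10} and {q12}.
Refine {q0,q9,q11} on symbol 0: members go to different blocks, giving {q0} and {q9} and {q11}.
On input 0, block {q5,q6,q7} splits into {q6,q7} and {q5}.
No further refinement is possible. Final partition (8 blocks): {q0} | {q3,q14} | {q6,q7} | {q10} | {q12} | {q9} | {q11} | {q5}.

8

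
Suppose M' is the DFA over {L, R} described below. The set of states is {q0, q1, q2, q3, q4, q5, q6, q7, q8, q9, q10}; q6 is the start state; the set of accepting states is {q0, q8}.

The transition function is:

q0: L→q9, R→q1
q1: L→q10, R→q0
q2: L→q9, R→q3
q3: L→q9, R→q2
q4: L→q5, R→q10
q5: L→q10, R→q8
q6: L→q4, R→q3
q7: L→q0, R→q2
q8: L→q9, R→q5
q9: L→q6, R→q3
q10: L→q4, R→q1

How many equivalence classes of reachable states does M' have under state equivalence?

7

First remove the unreachable states {q7}; 10 states remain.
Start with accepting vs non-accepting: {q0,q8} | {q1,q2,q3,q4,q5,q6,q9,q10}.
Split {q1,q2,q3,q4,q5,q6,q9,q10} by δ(·,R) → {q2,q3,q4,q6,q9,q10} and {q1,q5}.
On input L, block {q2,q3,q4,q6,q9,q10} splits into {q2,q3,q6,q9,q10} and {q4}.
On input L, block {q2,q3,q6,q9,q10} splits into {q2,q3,q9} and {q6,q10}.
Split {q2,q3,q9} by δ(·,L) → {q2,q3} and {q9}.
On input R, block {q6,q10} splits into {q6} and {q10}.
No further refinement is possible. Final partition (7 blocks): {q0,q8} | {q2,q3} | {q1,q5} | {q4} | {q6} | {q9} | {q10}.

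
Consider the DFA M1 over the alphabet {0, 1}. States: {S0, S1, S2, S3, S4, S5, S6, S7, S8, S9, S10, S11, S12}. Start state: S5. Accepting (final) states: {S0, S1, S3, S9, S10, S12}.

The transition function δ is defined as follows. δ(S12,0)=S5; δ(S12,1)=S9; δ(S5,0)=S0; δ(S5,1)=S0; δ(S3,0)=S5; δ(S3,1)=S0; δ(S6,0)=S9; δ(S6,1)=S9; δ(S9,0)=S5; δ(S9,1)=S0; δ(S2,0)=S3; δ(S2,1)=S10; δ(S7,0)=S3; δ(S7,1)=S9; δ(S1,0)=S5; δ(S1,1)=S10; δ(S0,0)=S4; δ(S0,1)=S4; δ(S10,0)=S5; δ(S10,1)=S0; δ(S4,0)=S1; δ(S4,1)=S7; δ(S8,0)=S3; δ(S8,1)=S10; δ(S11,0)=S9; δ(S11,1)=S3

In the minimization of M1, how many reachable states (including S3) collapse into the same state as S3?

Reachable states from the start: {S0,S1,S3,S4,S5,S7,S9,S10}. Unreachable: {S2,S6,S8,S11,S12} — drop them.
Initial partition by acceptance: {S0,S1,S3,S9,S10} | {S4,S5,S7}.
Refine {S0,S1,S3,S9,S10} on symbol 1: members go to different blocks, giving {S1,S3,S9,S10} and {S0}.
On input 1, block {S1,S3,S9,S10} splits into {S3,S9,S10} and {S1}.
Split {S4,S5,S7} by δ(·,0) → {S4} and {S5} and {S7}.
No further refinement is possible. Final partition (6 blocks): {S3,S9,S10} | {S4} | {S0} | {S1} | {S5} | {S7}.
State S3 belongs to the block {S3,S9,S10}, which has 3 states.

3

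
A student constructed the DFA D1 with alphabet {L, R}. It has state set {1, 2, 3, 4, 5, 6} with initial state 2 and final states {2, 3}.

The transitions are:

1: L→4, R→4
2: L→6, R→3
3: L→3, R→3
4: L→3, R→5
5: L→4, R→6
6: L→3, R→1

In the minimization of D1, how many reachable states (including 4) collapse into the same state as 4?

2

All states are reachable from the start state.
P0 = {2,3} | {1,4,5,6}.
Refine {2,3} on symbol L: members go to different blocks, giving {2} and {3}.
On input L, block {1,4,5,6} splits into {1,5} and {4,6}.
The partition is now stable with 4 blocks: {2} | {1,5} | {3} | {4,6}.
State 4 belongs to the block {4,6}, which has 2 states.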